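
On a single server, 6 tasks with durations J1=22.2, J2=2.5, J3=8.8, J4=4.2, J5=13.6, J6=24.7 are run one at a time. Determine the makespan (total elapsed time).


Sequential makespan: sum all processing times
= 22.2 + 2.5 + 8.8 + 4.2 + 13.6 + 24.7
= 76.0 time units


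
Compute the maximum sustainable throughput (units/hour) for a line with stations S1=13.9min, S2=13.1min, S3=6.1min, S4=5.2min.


Bottleneck = longest station time
Station times: [13.9, 13.1, 6.1, 5.2]
Max = 13.9 min
Rate = 60 / 13.9
= 4.32 units/hour (bottleneck: 13.9min)


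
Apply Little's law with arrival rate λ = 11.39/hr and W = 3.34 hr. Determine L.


Little's law: L = λ × W
= 11.39 × 3.34
= 38.04


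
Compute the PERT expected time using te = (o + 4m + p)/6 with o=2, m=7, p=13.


te = (o + 4m + p) / 6
= (2 + 4×7 + 13) / 6
= (2 + 28 + 13) / 6
= 43 / 6
= 7.17


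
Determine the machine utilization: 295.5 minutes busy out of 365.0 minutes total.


Utilization = busy / total × 100
= 295.5 / 365.0 × 100
= 81.0%


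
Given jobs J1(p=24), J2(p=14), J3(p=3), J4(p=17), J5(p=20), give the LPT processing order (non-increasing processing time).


LPT: sort by longest processing time first
  J1: p=24
  J5: p=20
  J4: p=17
  J2: p=14
  J3: p=3
Order: J1 → J5 → J4 → J2 → J3


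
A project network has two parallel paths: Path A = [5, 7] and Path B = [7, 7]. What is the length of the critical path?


Path A: 5 + 7 = 12
Path B: 7 + 7 = 14
Critical path = longest = max(12, 14)
= 14 (Path B)


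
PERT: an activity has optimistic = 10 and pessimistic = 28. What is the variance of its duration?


σ² = ((p - o) / 6)² = (p - o)² / 36
= (28 - 10)² / 36
= 18² / 36
= 324 / 36
= 9.0000


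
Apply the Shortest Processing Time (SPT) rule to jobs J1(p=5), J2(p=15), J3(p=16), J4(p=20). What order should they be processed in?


SPT: sort by shortest processing time
  J1: p=5
  J2: p=15
  J3: p=16
  J4: p=20
Order: J1 → J2 → J3 → J4


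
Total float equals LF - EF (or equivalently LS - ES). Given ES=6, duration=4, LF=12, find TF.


EF = ES + duration = 6 + 4 = 10
LS = LF - duration = 12 - 4 = 8
Total Float = LF - EF = 12 - 10
(or LS - ES = 8 - 6)
= 2


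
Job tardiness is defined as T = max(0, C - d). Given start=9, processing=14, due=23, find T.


Completion = start + processing = 9 + 14 = 23
Tardiness = max(0, C - d) = max(0, 23 - 23)
= max(0, 0)
= 0


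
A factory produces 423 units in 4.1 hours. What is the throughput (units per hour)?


Throughput = units / time
= 423 / 4.1
= 103.2 units/hour


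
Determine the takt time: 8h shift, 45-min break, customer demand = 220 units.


Available = 8×60 - 45 = 435 min
Takt time = 435 / 220
= 1.98 min/unit


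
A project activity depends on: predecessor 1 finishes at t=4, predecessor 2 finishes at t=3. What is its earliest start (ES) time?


ES = max of all predecessor completion times
Predecessors: [4, 3]
ES = max(4, 3)
= 4


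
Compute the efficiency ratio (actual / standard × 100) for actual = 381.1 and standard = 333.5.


Efficiency = (actual / standard) × 100
= (381.1 / 333.5) × 100
= 114.3%


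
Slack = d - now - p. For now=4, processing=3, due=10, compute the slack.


Slack = due - current_time - processing
= 10 - 4 - 3
= 3


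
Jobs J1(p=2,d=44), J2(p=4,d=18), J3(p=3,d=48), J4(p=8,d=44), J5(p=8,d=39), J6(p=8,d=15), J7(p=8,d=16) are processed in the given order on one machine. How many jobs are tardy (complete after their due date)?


Completion vs due date:
  J1: C=2, d=44 → on time
  J2: C=6, d=18 → on time
  J3: C=9, d=48 → on time
  J4: C=17, d=44 → on time
  J5: C=25, d=39 → on time
  J6: C=33, d=15 → TARDY
  J7: C=41, d=16 → TARDY
Tardy jobs: J6, J7
Count = 2


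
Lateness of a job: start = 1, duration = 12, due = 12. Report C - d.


Completion = 1 + 12 = 13
Lateness = C - d = 13 - 12
= 1


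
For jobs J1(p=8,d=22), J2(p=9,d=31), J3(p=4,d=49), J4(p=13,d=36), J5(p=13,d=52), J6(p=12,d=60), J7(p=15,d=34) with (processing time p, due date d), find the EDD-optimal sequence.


EDD: sort by earliest due date
  J1: d=22, p=8
  J2: d=31, p=9
  J7: d=34, p=15
  J4: d=36, p=13
  J3: d=49, p=4
  J5: d=52, p=13
  J6: d=60, p=12
Order: J1 → J2 → J7 → J4 → J3 → J5 → J6


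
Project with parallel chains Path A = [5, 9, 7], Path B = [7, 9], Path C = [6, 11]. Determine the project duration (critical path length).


Path A: 5 + 9 + 7 = 21
Path B: 7 + 9 = 16
Path C: 6 + 11 = 17
Critical path = longest = max(21, 16, 17)
= 21 (Path A)


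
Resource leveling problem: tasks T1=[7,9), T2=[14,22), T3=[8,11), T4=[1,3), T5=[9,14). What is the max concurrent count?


Check each time point for overlaps:
  t=8: 2 tasks active (T1, T3)
Max concurrent = 2


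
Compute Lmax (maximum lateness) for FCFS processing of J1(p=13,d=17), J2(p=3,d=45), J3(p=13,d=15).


Lateness per job (L = C - d):
  J1: C=13, d=17, L=-4
  J2: C=16, d=45, L=-29
  J3: C=29, d=15, L=14
Lmax = max(-4, -29, 14)
= 14


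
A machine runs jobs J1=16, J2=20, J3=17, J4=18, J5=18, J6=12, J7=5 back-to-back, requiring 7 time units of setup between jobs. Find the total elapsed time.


Makespan = Σ processing + (n-1) × setup
= (16 + 20 + 17 + 18 + 18 + 12 + 5) + (7-1)×7
= 106 + 42
= 148 time units


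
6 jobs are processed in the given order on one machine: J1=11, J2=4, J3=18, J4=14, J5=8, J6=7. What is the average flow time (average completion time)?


Completion times:
  J1: completes at 11
  J2: completes at 15
  J3: completes at 33
  J4: completes at 47
  J5: completes at 55
  J6: completes at 62
Sum = 223
Average = 223/6
= 37.17


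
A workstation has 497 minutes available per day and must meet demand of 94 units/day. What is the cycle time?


Cycle time = available time / demand
= 497 / 94
= 5.29 min/unit


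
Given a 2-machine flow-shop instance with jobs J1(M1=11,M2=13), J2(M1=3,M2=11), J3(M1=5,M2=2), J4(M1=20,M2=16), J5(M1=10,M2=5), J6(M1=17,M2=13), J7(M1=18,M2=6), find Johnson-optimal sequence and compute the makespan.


Johnson's rule:
Group 1 (M1≤M2, sort by M1): ['J2', 'J1']
Group 2 (M1>M2, sort desc M2): ['J4', 'J6', 'J7', 'J5', 'J3']
Sequence: J2 → J1 → J4 → J6 → J7 → J5 → J3
Makespan calculation:
  J2: M1 done=3, M2 done=14
  J1: M1 done=14, M2 done=27
  J4: M1 done=34, M2 done=50
  J6: M1 done=51, M2 done=64
  J7: M1 done=69, M2 done=75
  J5: M1 done=79, M2 done=84
  J3: M1 done=84, M2 done=86
= Sequence: J2 → J1 → J4 → J6 → J7 → J5 → J3, Makespan: 86


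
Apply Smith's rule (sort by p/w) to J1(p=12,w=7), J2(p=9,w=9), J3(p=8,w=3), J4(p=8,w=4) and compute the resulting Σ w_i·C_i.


WSPT order (by p/w): J2 → J1 → J4 → J3
  J2: C=9, w·C=9×9=81
  J1: C=21, w·C=7×21=147
  J4: C=29, w·C=4×29=116
  J3: C=37, w·C=3×37=111
Σ w·C = 455
= 455


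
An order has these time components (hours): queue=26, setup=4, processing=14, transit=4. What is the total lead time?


Lead time = queue + setup + processing + transit
= 26 + 4 + 14 + 4
= 48 hours


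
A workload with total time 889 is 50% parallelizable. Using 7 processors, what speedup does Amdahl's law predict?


Amdahl's law: T_p = T × ((1-p) + p/N)
= 889 × ((1-0.5) + 0.5/7)
= 889 × (0.50 + 0.0714)
= 889 × 0.5714
= 508.00
Speedup = 889/508.00
= 1.75×


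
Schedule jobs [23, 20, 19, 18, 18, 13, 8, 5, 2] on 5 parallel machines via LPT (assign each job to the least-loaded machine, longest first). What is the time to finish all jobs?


Jobs (LPT sorted): [23, 20, 19, 18, 18, 13, 8, 5, 2]
Machines: 5
  J=23 → Machine 1 (load: 0+23=23)
  J=20 → Machine 2 (load: 0+20=20)
  J=19 → Machine 3 (load: 0+19=19)
  J=18 → Machine 4 (load: 0+18=18)
  J=18 → Machine 5 (load: 0+18=18)
  J=13 → Machine 4 (load: 18+13=31)
  J=8 → Machine 5 (load: 18+8=26)
  J=5 → Machine 3 (load: 19+5=24)
  J=2 → Machine 2 (load: 20+2=22)
Machine loads: [23, 22, 24, 31, 26]
Makespan = max = 31 time units


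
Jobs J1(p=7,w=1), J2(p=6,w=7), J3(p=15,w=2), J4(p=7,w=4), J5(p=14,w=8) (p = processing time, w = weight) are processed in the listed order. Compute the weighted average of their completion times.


Completion times:
  J1: C=7, w×C=1×7=7
  J2: C=13, w×C=7×13=91
  J3: C=28, w×C=2×28=56
  J4: C=35, w×C=4×35=140
  J5: C=49, w×C=8×49=392
Sum w×C = 686
Sum w = 22
Weighted avg = 686/22
= 31.18


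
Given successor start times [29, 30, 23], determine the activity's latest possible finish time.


LF = min of all successor start times
Successors start at: [29, 30, 23]
LF = min(29, 30, 23)
= 23


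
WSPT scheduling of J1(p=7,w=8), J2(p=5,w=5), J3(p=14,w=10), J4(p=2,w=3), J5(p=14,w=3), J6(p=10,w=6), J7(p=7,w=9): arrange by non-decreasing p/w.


WSPT (Smith's rule): sort by p/w ascending
  J4: p/w = 2/3 = 0.667
  J7: p/w = 7/9 = 0.778
  J1: p/w = 7/8 = 0.875
  J2: p/w = 5/5 = 1.000
  J3: p/w = 14/10 = 1.400
  J6: p/w = 10/6 = 1.667
  J5: p/w = 14/3 = 4.667
Order: J4 → J7 → J1 → J2 → J3 → J6 → J5


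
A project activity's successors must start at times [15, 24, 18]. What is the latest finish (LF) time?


LF = min of all successor start times
Successors start at: [15, 24, 18]
LF = min(15, 24, 18)
= 15


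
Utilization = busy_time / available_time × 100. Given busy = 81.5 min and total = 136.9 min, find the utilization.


Utilization = busy / total × 100
= 81.5 / 136.9 × 100
= 59.5%


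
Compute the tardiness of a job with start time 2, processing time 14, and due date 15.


Completion = start + processing = 2 + 14 = 16
Tardiness = max(0, C - d) = max(0, 16 - 15)
= max(0, 1)
= 1


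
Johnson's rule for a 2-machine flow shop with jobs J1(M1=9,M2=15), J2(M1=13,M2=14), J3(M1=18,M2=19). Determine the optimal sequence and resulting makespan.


Johnson's rule:
Group 1 (M1≤M2, sort by M1): ['J1', 'J2', 'J3']
Group 2 (M1>M2, sort desc M2): []
Sequence: J1 → J2 → J3
Makespan calculation:
  J1: M1 done=9, M2 done=24
  J2: M1 done=22, M2 done=38
  J3: M1 done=40, M2 done=59
= Sequence: J1 → J2 → J3, Makespan: 59


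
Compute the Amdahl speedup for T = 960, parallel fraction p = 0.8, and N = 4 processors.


Amdahl's law: T_p = T × ((1-p) + p/N)
= 960 × ((1-0.8) + 0.8/4)
= 960 × (0.20 + 0.2000)
= 960 × 0.4000
= 384.00
Speedup = 960/384.00
= 2.50×


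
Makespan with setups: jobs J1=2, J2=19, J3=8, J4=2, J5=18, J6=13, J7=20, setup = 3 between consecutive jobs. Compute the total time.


Makespan = Σ processing + (n-1) × setup
= (2 + 19 + 8 + 2 + 18 + 13 + 20) + (7-1)×3
= 82 + 18
= 100 time units


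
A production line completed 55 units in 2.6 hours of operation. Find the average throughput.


Throughput = units / time
= 55 / 2.6
= 21.2 units/hour


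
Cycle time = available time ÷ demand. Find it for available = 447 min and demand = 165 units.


Cycle time = available time / demand
= 447 / 165
= 2.71 min/unit


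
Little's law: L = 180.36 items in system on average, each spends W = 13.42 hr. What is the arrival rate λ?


Little's law: L = λW → λ = L / W
= 180.36 / 13.42
= 13.44 per hour


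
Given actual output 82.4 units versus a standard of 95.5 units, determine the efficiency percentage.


Efficiency = (actual / standard) × 100
= (82.4 / 95.5) × 100
= 86.3%


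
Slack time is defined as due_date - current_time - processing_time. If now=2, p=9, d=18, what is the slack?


Slack = due - current_time - processing
= 18 - 2 - 9
= 7


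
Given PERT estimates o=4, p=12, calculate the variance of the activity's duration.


σ² = ((p - o) / 6)² = (p - o)² / 36
= (12 - 4)² / 36
= 8² / 36
= 64 / 36
= 1.7778


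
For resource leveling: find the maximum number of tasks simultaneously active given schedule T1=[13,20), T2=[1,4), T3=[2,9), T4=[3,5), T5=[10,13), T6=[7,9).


Check each time point for overlaps:
  t=3: 3 tasks active (T2, T3, T4)
Max concurrent = 3


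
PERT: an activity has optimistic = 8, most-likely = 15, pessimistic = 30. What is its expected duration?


te = (o + 4m + p) / 6
= (8 + 4×15 + 30) / 6
= (8 + 60 + 30) / 6
= 98 / 6
= 16.33


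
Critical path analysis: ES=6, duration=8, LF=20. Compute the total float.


EF = ES + duration = 6 + 8 = 14
LS = LF - duration = 20 - 8 = 12
Total Float = LF - EF = 20 - 14
(or LS - ES = 12 - 6)
= 6


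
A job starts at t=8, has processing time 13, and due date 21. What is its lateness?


Completion = 8 + 13 = 21
Lateness = C - d = 21 - 21
= 0


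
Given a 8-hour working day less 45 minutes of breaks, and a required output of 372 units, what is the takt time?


Available = 8×60 - 45 = 435 min
Takt time = 435 / 372
= 1.17 min/unit


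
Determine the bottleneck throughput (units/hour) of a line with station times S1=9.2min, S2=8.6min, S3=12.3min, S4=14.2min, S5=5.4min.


Bottleneck = longest station time
Station times: [9.2, 8.6, 12.3, 14.2, 5.4]
Max = 14.2 min
Rate = 60 / 14.2
= 4.23 units/hour (bottleneck: 14.2min)


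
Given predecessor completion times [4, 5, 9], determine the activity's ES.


ES = max of all predecessor completion times
Predecessors: [4, 5, 9]
ES = max(4, 5, 9)
= 9


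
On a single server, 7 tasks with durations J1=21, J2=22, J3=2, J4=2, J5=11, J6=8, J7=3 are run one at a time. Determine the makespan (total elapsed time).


Sequential makespan: sum all processing times
= 21 + 22 + 2 + 2 + 11 + 8 + 3
= 69 time units


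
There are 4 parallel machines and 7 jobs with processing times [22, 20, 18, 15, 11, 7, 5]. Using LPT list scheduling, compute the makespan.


Jobs (LPT sorted): [22, 20, 18, 15, 11, 7, 5]
Machines: 4
  J=22 → Machine 1 (load: 0+22=22)
  J=20 → Machine 2 (load: 0+20=20)
  J=18 → Machine 3 (load: 0+18=18)
  J=15 → Machine 4 (load: 0+15=15)
  J=11 → Machine 4 (load: 15+11=26)
  J=7 → Machine 3 (load: 18+7=25)
  J=5 → Machine 2 (load: 20+5=25)
Machine loads: [22, 25, 25, 26]
Makespan = max = 26 time units


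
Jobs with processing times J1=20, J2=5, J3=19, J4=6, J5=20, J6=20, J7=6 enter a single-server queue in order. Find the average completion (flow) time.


Completion times:
  J1: completes at 20
  J2: completes at 25
  J3: completes at 44
  J4: completes at 50
  J5: completes at 70
  J6: completes at 90
  J7: completes at 96
Sum = 395
Average = 395/7
= 56.43


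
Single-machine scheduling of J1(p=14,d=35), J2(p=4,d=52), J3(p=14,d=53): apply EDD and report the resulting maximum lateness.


EDD order: J1 → J2 → J3
Completion and lateness:
  J1: C=14, d=35, L=14-35=-21
  J2: C=18, d=52, L=18-52=-34
  J3: C=32, d=53, L=32-53=-21
Lmax = max(-21, -34, -21)
= -21


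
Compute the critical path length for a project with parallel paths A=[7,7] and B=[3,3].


Path A: 7 + 7 = 14
Path B: 3 + 3 = 6
Critical path = longest = max(14, 6)
= 14 (Path A)


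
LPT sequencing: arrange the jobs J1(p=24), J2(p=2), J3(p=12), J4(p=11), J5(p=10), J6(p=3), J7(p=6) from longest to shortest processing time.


LPT: sort by longest processing time first
  J1: p=24
  J3: p=12
  J4: p=11
  J5: p=10
  J7: p=6
  J6: p=3
  J2: p=2
Order: J1 → J3 → J4 → J5 → J7 → J6 → J2


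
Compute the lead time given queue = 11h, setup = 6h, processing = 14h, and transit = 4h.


Lead time = queue + setup + processing + transit
= 11 + 6 + 14 + 4
= 35 hours


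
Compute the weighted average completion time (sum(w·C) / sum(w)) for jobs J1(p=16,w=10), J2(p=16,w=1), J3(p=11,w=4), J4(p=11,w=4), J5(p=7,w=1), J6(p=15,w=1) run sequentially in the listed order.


Completion times:
  J1: C=16, w×C=10×16=160
  J2: C=32, w×C=1×32=32
  J3: C=43, w×C=4×43=172
  J4: C=54, w×C=4×54=216
  J5: C=61, w×C=1×61=61
  J6: C=76, w×C=1×76=76
Sum w×C = 717
Sum w = 21
Weighted avg = 717/21
= 34.14


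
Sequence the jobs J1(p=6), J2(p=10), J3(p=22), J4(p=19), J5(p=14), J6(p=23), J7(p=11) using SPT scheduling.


SPT: sort by shortest processing time
  J1: p=6
  J2: p=10
  J7: p=11
  J5: p=14
  J4: p=19
  J3: p=22
  J6: p=23
Order: J1 → J2 → J7 → J5 → J4 → J3 → J6


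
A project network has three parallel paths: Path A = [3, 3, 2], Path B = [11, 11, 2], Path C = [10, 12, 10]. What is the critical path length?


Path A: 3 + 3 + 2 = 8
Path B: 11 + 11 + 2 = 24
Path C: 10 + 12 + 10 = 32
Critical path = longest = max(8, 24, 32)
= 32 (Path C)


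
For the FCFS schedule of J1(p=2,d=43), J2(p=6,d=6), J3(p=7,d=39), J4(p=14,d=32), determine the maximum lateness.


Lateness per job (L = C - d):
  J1: C=2, d=43, L=-41
  J2: C=8, d=6, L=2
  J3: C=15, d=39, L=-24
  J4: C=29, d=32, L=-3
Lmax = max(-41, 2, -24, -3)
= 2


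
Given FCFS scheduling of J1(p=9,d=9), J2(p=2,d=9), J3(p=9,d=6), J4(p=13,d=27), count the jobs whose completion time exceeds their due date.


Completion vs due date:
  J1: C=9, d=9 → on time
  J2: C=11, d=9 → TARDY
  J3: C=20, d=6 → TARDY
  J4: C=33, d=27 → TARDY
Tardy jobs: J2, J3, J4
Count = 3


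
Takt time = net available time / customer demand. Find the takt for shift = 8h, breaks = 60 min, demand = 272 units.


Available = 8×60 - 60 = 420 min
Takt time = 420 / 272
= 1.54 min/unit


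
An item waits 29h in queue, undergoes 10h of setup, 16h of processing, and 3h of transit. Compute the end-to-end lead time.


Lead time = queue + setup + processing + transit
= 29 + 10 + 16 + 3
= 58 hours


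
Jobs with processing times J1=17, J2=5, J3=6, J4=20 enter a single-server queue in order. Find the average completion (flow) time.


Completion times:
  J1: completes at 17
  J2: completes at 22
  J3: completes at 28
  J4: completes at 48
Sum = 115
Average = 115/4
= 28.75


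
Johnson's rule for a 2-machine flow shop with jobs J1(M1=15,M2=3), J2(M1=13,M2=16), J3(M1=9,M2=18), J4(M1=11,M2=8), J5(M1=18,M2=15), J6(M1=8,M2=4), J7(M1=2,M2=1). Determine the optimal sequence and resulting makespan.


Johnson's rule:
Group 1 (M1≤M2, sort by M1): ['J3', 'J2']
Group 2 (M1>M2, sort desc M2): ['J5', 'J4', 'J6', 'J1', 'J7']
Sequence: J3 → J2 → J5 → J4 → J6 → J1 → J7
Makespan calculation:
  J3: M1 done=9, M2 done=27
  J2: M1 done=22, M2 done=43
  J5: M1 done=40, M2 done=58
  J4: M1 done=51, M2 done=66
  J6: M1 done=59, M2 done=70
  J1: M1 done=74, M2 done=77
  J7: M1 done=76, M2 done=78
= Sequence: J3 → J2 → J5 → J4 → J6 → J1 → J7, Makespan: 78


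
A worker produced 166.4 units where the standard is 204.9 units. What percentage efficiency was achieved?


Efficiency = (actual / standard) × 100
= (166.4 / 204.9) × 100
= 81.2%


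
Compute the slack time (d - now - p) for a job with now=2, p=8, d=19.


Slack = due - current_time - processing
= 19 - 2 - 8
= 9


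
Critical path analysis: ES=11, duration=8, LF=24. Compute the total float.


EF = ES + duration = 11 + 8 = 19
LS = LF - duration = 24 - 8 = 16
Total Float = LF - EF = 24 - 19
(or LS - ES = 16 - 11)
= 5


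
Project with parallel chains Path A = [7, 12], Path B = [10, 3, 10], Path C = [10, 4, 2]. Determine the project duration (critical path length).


Path A: 7 + 12 = 19
Path B: 10 + 3 + 10 = 23
Path C: 10 + 4 + 2 = 16
Critical path = longest = max(19, 23, 16)
= 23 (Path B)


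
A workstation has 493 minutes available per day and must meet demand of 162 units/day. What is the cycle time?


Cycle time = available time / demand
= 493 / 162
= 3.04 min/unit


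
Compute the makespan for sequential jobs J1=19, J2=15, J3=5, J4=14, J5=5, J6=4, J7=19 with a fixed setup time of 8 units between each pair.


Makespan = Σ processing + (n-1) × setup
= (19 + 15 + 5 + 14 + 5 + 4 + 19) + (7-1)×8
= 81 + 48
= 129 time units


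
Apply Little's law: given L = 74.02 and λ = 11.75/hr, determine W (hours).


Little's law: L = λW → W = L / λ
= 74.02 / 11.75
= 6.30 hours


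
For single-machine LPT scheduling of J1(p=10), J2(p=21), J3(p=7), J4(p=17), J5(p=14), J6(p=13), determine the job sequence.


LPT: sort by longest processing time first
  J2: p=21
  J4: p=17
  J5: p=14
  J6: p=13
  J1: p=10
  J3: p=7
Order: J2 → J4 → J5 → J6 → J1 → J3


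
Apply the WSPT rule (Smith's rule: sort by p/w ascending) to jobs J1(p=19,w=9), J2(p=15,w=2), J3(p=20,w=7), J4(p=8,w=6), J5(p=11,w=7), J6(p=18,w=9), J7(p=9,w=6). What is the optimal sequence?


WSPT (Smith's rule): sort by p/w ascending
  J4: p/w = 8/6 = 1.333
  J7: p/w = 9/6 = 1.500
  J5: p/w = 11/7 = 1.571
  J6: p/w = 18/9 = 2.000
  J1: p/w = 19/9 = 2.111
  J3: p/w = 20/7 = 2.857
  J2: p/w = 15/2 = 7.500
Order: J4 → J7 → J5 → J6 → J1 → J3 → J2


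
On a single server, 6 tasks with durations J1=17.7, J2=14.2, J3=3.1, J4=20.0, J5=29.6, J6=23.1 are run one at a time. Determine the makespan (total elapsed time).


Sequential makespan: sum all processing times
= 17.7 + 14.2 + 3.1 + 20.0 + 29.6 + 23.1
= 107.7 time units


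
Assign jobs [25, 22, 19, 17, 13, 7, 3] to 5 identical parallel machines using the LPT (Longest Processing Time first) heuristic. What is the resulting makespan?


Jobs (LPT sorted): [25, 22, 19, 17, 13, 7, 3]
Machines: 5
  J=25 → Machine 1 (load: 0+25=25)
  J=22 → Machine 2 (load: 0+22=22)
  J=19 → Machine 3 (load: 0+19=19)
  J=17 → Machine 4 (load: 0+17=17)
  J=13 → Machine 5 (load: 0+13=13)
  J=7 → Machine 5 (load: 13+7=20)
  J=3 → Machine 4 (load: 17+3=20)
Machine loads: [25, 22, 19, 20, 20]
Makespan = max = 25 time units


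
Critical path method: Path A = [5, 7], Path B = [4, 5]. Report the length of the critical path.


Path A: 5 + 7 = 12
Path B: 4 + 5 = 9
Critical path = longest = max(12, 9)
= 12 (Path A)


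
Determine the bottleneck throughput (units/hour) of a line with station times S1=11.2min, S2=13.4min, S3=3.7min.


Bottleneck = longest station time
Station times: [11.2, 13.4, 3.7]
Max = 13.4 min
Rate = 60 / 13.4
= 4.48 units/hour (bottleneck: 13.4min)


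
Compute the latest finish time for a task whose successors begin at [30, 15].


LF = min of all successor start times
Successors start at: [30, 15]
LF = min(30, 15)
= 15


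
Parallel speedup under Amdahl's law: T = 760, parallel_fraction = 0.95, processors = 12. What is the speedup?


Amdahl's law: T_p = T × ((1-p) + p/N)
= 760 × ((1-0.95) + 0.95/12)
= 760 × (0.05 + 0.0792)
= 760 × 0.1292
= 98.17
Speedup = 760/98.17
= 7.74×


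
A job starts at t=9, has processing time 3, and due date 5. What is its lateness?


Completion = 9 + 3 = 12
Lateness = C - d = 12 - 5
= 7


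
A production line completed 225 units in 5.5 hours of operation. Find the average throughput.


Throughput = units / time
= 225 / 5.5
= 40.9 units/hour


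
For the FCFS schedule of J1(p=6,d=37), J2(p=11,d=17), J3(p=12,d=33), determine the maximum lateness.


Lateness per job (L = C - d):
  J1: C=6, d=37, L=-31
  J2: C=17, d=17, L=0
  J3: C=29, d=33, L=-4
Lmax = max(-31, 0, -4)
= 0


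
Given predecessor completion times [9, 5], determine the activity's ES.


ES = max of all predecessor completion times
Predecessors: [9, 5]
ES = max(9, 5)
= 9


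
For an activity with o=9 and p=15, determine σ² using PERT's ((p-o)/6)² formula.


σ² = ((p - o) / 6)² = (p - o)² / 36
= (15 - 9)² / 36
= 6² / 36
= 36 / 36
= 1.0000


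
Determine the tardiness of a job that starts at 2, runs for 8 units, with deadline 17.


Completion = start + processing = 2 + 8 = 10
Tardiness = max(0, C - d) = max(0, 10 - 17)
= max(0, -7)
= 0


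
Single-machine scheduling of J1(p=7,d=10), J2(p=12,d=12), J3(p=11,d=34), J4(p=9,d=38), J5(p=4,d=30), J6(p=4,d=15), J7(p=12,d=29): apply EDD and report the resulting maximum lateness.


EDD order: J1 → J2 → J6 → J7 → J5 → J3 → J4
Completion and lateness:
  J1: C=7, d=10, L=7-10=-3
  J2: C=19, d=12, L=19-12=7
  J6: C=23, d=15, L=23-15=8
  J7: C=35, d=29, L=35-29=6
  J5: C=39, d=30, L=39-30=9
  J3: C=50, d=34, L=50-34=16
  J4: C=59, d=38, L=59-38=21
Lmax = max(-3, 7, 8, 6, 9, 16, 21)
= 21


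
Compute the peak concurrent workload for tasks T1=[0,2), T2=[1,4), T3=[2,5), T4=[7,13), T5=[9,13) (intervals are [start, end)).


Check each time point for overlaps:
  t=1: 2 tasks active (T1, T2)
Max concurrent = 2


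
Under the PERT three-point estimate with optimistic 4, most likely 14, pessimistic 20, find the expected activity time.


te = (o + 4m + p) / 6
= (4 + 4×14 + 20) / 6
= (4 + 56 + 20) / 6
= 80 / 6
= 13.33


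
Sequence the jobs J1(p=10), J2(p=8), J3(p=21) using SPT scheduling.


SPT: sort by shortest processing time
  J2: p=8
  J1: p=10
  J3: p=21
Order: J2 → J1 → J3


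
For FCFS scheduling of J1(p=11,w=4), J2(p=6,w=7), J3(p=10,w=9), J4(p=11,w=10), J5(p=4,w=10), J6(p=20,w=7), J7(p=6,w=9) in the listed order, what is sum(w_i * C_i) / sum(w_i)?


Completion times:
  J1: C=11, w×C=4×11=44
  J2: C=17, w×C=7×17=119
  J3: C=27, w×C=9×27=243
  J4: C=38, w×C=10×38=380
  J5: C=42, w×C=10×42=420
  J6: C=62, w×C=7×62=434
  J7: C=68, w×C=9×68=612
Sum w×C = 2252
Sum w = 56
Weighted avg = 2252/56
= 40.21


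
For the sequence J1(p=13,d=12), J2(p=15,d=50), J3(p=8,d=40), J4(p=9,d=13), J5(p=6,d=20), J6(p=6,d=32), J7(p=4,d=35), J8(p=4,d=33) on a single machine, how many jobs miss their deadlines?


Completion vs due date:
  J1: C=13, d=12 → TARDY
  J2: C=28, d=50 → on time
  J3: C=36, d=40 → on time
  J4: C=45, d=13 → TARDY
  J5: C=51, d=20 → TARDY
  J6: C=57, d=32 → TARDY
  J7: C=61, d=35 → TARDY
  J8: C=65, d=33 → TARDY
Tardy jobs: J1, J4, J5, J6, J7, J8
Count = 6


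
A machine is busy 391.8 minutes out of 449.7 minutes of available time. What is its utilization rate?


Utilization = busy / total × 100
= 391.8 / 449.7 × 100
= 87.1%


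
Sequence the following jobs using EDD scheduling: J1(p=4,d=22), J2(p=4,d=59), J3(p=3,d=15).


EDD: sort by earliest due date
  J3: d=15, p=3
  J1: d=22, p=4
  J2: d=59, p=4
Order: J3 → J1 → J2


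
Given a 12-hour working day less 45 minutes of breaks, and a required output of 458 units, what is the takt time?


Available = 12×60 - 45 = 675 min
Takt time = 675 / 458
= 1.47 min/unit


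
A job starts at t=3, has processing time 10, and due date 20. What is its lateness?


Completion = 3 + 10 = 13
Lateness = C - d = 13 - 20
= -7


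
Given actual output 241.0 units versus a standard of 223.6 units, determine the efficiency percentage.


Efficiency = (actual / standard) × 100
= (241.0 / 223.6) × 100
= 107.8%


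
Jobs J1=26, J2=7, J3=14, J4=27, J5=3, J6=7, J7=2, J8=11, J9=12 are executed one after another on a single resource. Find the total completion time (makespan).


Sequential makespan: sum all processing times
= 26 + 7 + 14 + 27 + 3 + 7 + 2 + 11 + 12
= 109 time units


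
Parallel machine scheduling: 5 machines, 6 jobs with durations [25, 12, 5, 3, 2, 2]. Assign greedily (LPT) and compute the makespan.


Jobs (LPT sorted): [25, 12, 5, 3, 2, 2]
Machines: 5
  J=25 → Machine 1 (load: 0+25=25)
  J=12 → Machine 2 (load: 0+12=12)
  J=5 → Machine 3 (load: 0+5=5)
  J=3 → Machine 4 (load: 0+3=3)
  J=2 → Machine 5 (load: 0+2=2)
  J=2 → Machine 5 (load: 2+2=4)
Machine loads: [25, 12, 5, 3, 4]
Makespan = max = 25 time units


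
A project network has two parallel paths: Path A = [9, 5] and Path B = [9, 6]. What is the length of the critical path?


Path A: 9 + 5 = 14
Path B: 9 + 6 = 15
Critical path = longest = max(14, 15)
= 15 (Path B)


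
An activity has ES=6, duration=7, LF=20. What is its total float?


EF = ES + duration = 6 + 7 = 13
LS = LF - duration = 20 - 7 = 13
Total Float = LF - EF = 20 - 13
(or LS - ES = 13 - 6)
= 7


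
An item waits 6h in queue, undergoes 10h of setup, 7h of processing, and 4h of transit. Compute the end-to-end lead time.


Lead time = queue + setup + processing + transit
= 6 + 10 + 7 + 4
= 27 hours


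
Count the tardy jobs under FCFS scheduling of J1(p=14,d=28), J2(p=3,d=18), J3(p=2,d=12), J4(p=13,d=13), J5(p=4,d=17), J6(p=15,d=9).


Completion vs due date:
  J1: C=14, d=28 → on time
  J2: C=17, d=18 → on time
  J3: C=19, d=12 → TARDY
  J4: C=32, d=13 → TARDY
  J5: C=36, d=17 → TARDY
  J6: C=51, d=9 → TARDY
Tardy jobs: J3, J4, J5, J6
Count = 4


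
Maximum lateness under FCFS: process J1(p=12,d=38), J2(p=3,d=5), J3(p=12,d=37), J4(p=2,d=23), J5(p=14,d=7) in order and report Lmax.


Lateness per job (L = C - d):
  J1: C=12, d=38, L=-26
  J2: C=15, d=5, L=10
  J3: C=27, d=37, L=-10
  J4: C=29, d=23, L=6
  J5: C=43, d=7, L=36
Lmax = max(-26, 10, -10, 6, 36)
= 36


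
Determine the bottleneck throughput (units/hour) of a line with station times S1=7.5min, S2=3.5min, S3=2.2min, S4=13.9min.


Bottleneck = longest station time
Station times: [7.5, 3.5, 2.2, 13.9]
Max = 13.9 min
Rate = 60 / 13.9
= 4.32 units/hour (bottleneck: 13.9min)


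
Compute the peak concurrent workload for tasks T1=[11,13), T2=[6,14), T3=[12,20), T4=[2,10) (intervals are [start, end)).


Check each time point for overlaps:
  t=12: 3 tasks active (T1, T2, T3)
Max concurrent = 3


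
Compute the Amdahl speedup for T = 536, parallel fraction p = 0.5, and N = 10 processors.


Amdahl's law: T_p = T × ((1-p) + p/N)
= 536 × ((1-0.5) + 0.5/10)
= 536 × (0.50 + 0.0500)
= 536 × 0.5500
= 294.80
Speedup = 536/294.80
= 1.82×


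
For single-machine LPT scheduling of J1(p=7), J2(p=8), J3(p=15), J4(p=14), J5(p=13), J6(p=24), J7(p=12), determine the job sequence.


LPT: sort by longest processing time first
  J6: p=24
  J3: p=15
  J4: p=14
  J5: p=13
  J7: p=12
  J2: p=8
  J1: p=7
Order: J6 → J3 → J4 → J5 → J7 → J2 → J1


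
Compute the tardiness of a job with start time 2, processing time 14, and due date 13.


Completion = start + processing = 2 + 14 = 16
Tardiness = max(0, C - d) = max(0, 16 - 13)
= max(0, 3)
= 3


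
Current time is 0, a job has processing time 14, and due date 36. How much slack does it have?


Slack = due - current_time - processing
= 36 - 0 - 14
= 22


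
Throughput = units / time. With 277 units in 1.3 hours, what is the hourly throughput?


Throughput = units / time
= 277 / 1.3
= 213.1 units/hour


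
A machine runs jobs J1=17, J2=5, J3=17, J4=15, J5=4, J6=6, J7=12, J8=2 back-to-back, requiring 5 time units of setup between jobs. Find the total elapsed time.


Makespan = Σ processing + (n-1) × setup
= (17 + 5 + 17 + 15 + 4 + 6 + 12 + 2) + (8-1)×5
= 78 + 35
= 113 time units


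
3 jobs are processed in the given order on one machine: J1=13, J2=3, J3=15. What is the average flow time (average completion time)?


Completion times:
  J1: completes at 13
  J2: completes at 16
  J3: completes at 31
Sum = 60
Average = 60/3
= 20.00


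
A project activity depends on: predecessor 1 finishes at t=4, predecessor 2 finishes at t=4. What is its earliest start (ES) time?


ES = max of all predecessor completion times
Predecessors: [4, 4]
ES = max(4, 4)
= 4


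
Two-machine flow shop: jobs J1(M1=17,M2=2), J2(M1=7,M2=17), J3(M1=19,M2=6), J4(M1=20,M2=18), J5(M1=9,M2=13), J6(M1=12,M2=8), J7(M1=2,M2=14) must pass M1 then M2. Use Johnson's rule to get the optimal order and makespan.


Johnson's rule:
Group 1 (M1≤M2, sort by M1): ['J7', 'J2', 'J5']
Group 2 (M1>M2, sort desc M2): ['J4', 'J6', 'J3', 'J1']
Sequence: J7 → J2 → J5 → J4 → J6 → J3 → J1
Makespan calculation:
  J7: M1 done=2, M2 done=16
  J2: M1 done=9, M2 done=33
  J5: M1 done=18, M2 done=46
  J4: M1 done=38, M2 done=64
  J6: M1 done=50, M2 done=72
  J3: M1 done=69, M2 done=78
  J1: M1 done=86, M2 done=88
= Sequence: J7 → J2 → J5 → J4 → J6 → J3 → J1, Makespan: 88


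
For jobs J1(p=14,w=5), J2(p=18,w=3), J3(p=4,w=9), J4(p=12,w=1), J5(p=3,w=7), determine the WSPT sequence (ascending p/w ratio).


WSPT (Smith's rule): sort by p/w ascending
  J5: p/w = 3/7 = 0.429
  J3: p/w = 4/9 = 0.444
  J1: p/w = 14/5 = 2.800
  J2: p/w = 18/3 = 6.000
  J4: p/w = 12/1 = 12.000
Order: J5 → J3 → J1 → J2 → J4


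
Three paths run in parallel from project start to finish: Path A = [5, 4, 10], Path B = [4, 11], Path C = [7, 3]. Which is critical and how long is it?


Path A: 5 + 4 + 10 = 19
Path B: 4 + 11 = 15
Path C: 7 + 3 = 10
Critical path = longest = max(19, 15, 10)
= 19 (Path A)


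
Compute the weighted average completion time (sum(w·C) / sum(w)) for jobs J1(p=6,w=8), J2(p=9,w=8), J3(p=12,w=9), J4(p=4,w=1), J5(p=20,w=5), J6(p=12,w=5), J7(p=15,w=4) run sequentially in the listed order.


Completion times:
  J1: C=6, w×C=8×6=48
  J2: C=15, w×C=8×15=120
  J3: C=27, w×C=9×27=243
  J4: C=31, w×C=1×31=31
  J5: C=51, w×C=5×51=255
  J6: C=63, w×C=5×63=315
  J7: C=78, w×C=4×78=312
Sum w×C = 1324
Sum w = 40
Weighted avg = 1324/40
= 33.10


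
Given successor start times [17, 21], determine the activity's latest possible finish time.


LF = min of all successor start times
Successors start at: [17, 21]
LF = min(17, 21)
= 17


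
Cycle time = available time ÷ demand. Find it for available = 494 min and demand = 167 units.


Cycle time = available time / demand
= 494 / 167
= 2.96 min/unit


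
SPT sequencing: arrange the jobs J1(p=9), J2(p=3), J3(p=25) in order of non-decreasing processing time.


SPT: sort by shortest processing time
  J2: p=3
  J1: p=9
  J3: p=25
Order: J2 → J1 → J3


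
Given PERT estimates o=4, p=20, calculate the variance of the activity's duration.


σ² = ((p - o) / 6)² = (p - o)² / 36
= (20 - 4)² / 36
= 16² / 36
= 256 / 36
= 7.1111


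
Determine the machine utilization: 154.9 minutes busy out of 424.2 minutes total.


Utilization = busy / total × 100
= 154.9 / 424.2 × 100
= 36.5%


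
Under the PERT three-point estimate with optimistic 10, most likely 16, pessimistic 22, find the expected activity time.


te = (o + 4m + p) / 6
= (10 + 4×16 + 22) / 6
= (10 + 64 + 22) / 6
= 96 / 6
= 16.00


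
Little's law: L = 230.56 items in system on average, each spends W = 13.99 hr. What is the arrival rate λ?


Little's law: L = λW → λ = L / W
= 230.56 / 13.99
= 16.48 per hour


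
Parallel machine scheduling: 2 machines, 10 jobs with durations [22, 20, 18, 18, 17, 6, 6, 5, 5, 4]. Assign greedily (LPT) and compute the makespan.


Jobs (LPT sorted): [22, 20, 18, 18, 17, 6, 6, 5, 5, 4]
Machines: 2
  J=22 → Machine 1 (load: 0+22=22)
  J=20 → Machine 2 (load: 0+20=20)
  J=18 → Machine 2 (load: 20+18=38)
  J=18 → Machine 1 (load: 22+18=40)
  J=17 → Machine 2 (load: 38+17=55)
  J=6 → Machine 1 (load: 40+6=46)
  J=6 → Machine 1 (load: 46+6=52)
  J=5 → Machine 1 (load: 52+5=57)
  J=5 → Machine 2 (load: 55+5=60)
  J=4 → Machine 1 (load: 57+4=61)
Machine loads: [61, 60]
Makespan = max = 61 time units


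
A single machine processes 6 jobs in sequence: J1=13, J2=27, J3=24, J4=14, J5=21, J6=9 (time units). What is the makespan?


Sequential makespan: sum all processing times
= 13 + 27 + 24 + 14 + 21 + 9
= 108 time units


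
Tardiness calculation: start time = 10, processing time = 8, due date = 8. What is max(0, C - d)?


Completion = start + processing = 10 + 8 = 18
Tardiness = max(0, C - d) = max(0, 18 - 8)
= max(0, 10)
= 10


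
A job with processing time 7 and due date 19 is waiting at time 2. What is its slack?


Slack = due - current_time - processing
= 19 - 2 - 7
= 10


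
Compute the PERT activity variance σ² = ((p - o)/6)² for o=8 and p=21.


σ² = ((p - o) / 6)² = (p - o)² / 36
= (21 - 8)² / 36
= 13² / 36
= 169 / 36
= 4.6944


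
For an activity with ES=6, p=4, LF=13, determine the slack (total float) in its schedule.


EF = ES + duration = 6 + 4 = 10
LS = LF - duration = 13 - 4 = 9
Total Float = LF - EF = 13 - 10
(or LS - ES = 9 - 6)
= 3


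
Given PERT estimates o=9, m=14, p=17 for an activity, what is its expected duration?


te = (o + 4m + p) / 6
= (9 + 4×14 + 17) / 6
= (9 + 56 + 17) / 6
= 82 / 6
= 13.67


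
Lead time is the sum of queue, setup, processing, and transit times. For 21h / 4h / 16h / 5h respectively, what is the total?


Lead time = queue + setup + processing + transit
= 21 + 4 + 16 + 5
= 46 hours


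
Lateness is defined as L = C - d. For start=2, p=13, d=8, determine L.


Completion = 2 + 13 = 15
Lateness = C - d = 15 - 8
= 7


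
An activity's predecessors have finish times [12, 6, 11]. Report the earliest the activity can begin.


ES = max of all predecessor completion times
Predecessors: [12, 6, 11]
ES = max(12, 6, 11)
= 12


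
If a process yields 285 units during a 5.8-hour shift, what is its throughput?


Throughput = units / time
= 285 / 5.8
= 49.1 units/hour


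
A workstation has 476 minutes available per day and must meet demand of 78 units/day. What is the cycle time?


Cycle time = available time / demand
= 476 / 78
= 6.10 min/unit


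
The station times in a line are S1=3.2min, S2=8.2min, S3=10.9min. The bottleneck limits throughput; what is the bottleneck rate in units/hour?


Bottleneck = longest station time
Station times: [3.2, 8.2, 10.9]
Max = 10.9 min
Rate = 60 / 10.9
= 5.50 units/hour (bottleneck: 10.9min)


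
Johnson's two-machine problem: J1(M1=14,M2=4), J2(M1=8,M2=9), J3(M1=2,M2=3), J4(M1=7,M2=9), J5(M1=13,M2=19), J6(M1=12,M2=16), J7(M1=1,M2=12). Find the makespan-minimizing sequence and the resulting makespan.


Johnson's rule:
Group 1 (M1≤M2, sort by M1): ['J7', 'J3', 'J4', 'J2', 'J6', 'J5']
Group 2 (M1>M2, sort desc M2): ['J1']
Sequence: J7 → J3 → J4 → J2 → J6 → J5 → J1
Makespan calculation:
  J7: M1 done=1, M2 done=13
  J3: M1 done=3, M2 done=16
  J4: M1 done=10, M2 done=25
  J2: M1 done=18, M2 done=34
  J6: M1 done=30, M2 done=50
  J5: M1 done=43, M2 done=69
  J1: M1 done=57, M2 done=73
= Sequence: J7 → J3 → J4 → J2 → J6 → J5 → J1, Makespan: 73


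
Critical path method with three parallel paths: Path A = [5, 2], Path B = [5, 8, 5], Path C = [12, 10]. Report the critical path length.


Path A: 5 + 2 = 7
Path B: 5 + 8 + 5 = 18
Path C: 12 + 10 = 22
Critical path = longest = max(7, 18, 22)
= 22 (Path C)


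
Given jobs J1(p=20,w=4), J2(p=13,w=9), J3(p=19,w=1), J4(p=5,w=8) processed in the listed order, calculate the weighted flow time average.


Completion times:
  J1: C=20, w×C=4×20=80
  J2: C=33, w×C=9×33=297
  J3: C=52, w×C=1×52=52
  J4: C=57, w×C=8×57=456
Sum w×C = 885
Sum w = 22
Weighted avg = 885/22
= 40.23


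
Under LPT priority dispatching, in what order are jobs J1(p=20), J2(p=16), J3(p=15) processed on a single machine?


LPT: sort by longest processing time first
  J1: p=20
  J2: p=16
  J3: p=15
Order: J1 → J2 → J3


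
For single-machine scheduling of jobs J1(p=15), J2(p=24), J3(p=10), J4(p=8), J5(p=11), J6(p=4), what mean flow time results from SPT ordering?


SPT order: J6 → J4 → J3 → J5 → J1 → J2
Completion times:
  J6: C=4
  J4: C=12
  J3: C=22
  J5: C=33
  J1: C=48
  J2: C=72
Sum = 191, n = 6
Mean flow = 191/6
= 31.83


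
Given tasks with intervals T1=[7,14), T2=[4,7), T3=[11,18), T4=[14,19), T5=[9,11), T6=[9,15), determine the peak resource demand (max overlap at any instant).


Check each time point for overlaps:
  t=9: 3 tasks active (T1, T5, T6)
Max concurrent = 3


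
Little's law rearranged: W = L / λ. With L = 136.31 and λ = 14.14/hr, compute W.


Little's law: L = λW → W = L / λ
= 136.31 / 14.14
= 9.64 hours


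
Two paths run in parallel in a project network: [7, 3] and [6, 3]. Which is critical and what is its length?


Path A: 7 + 3 = 10
Path B: 6 + 3 = 9
Critical path = longest = max(10, 9)
= 10 (Path A)


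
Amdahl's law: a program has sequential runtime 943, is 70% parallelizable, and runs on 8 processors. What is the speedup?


Amdahl's law: T_p = T × ((1-p) + p/N)
= 943 × ((1-0.7) + 0.7/8)
= 943 × (0.30 + 0.0875)
= 943 × 0.3875
= 365.41
Speedup = 943/365.41
= 2.58×


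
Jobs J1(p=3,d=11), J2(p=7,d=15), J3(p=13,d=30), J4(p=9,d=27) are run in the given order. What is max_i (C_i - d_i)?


Lateness per job (L = C - d):
  J1: C=3, d=11, L=-8
  J2: C=10, d=15, L=-5
  J3: C=23, d=30, L=-7
  J4: C=32, d=27, L=5
Lmax = max(-8, -5, -7, 5)
= 5
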